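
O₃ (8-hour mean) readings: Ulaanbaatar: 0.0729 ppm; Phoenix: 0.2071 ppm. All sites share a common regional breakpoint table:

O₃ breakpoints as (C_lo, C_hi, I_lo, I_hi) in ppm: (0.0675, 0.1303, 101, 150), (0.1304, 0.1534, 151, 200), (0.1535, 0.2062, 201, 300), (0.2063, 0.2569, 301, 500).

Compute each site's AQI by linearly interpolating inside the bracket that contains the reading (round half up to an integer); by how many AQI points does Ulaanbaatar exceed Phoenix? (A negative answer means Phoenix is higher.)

-199

Ulaanbaatar: row 0.0675–0.1303 (AQI 101–150). (150−101)·(0.0729−0.0675)/(0.1303−0.0675) + 101 = 49·0.0054/0.0628 + 101 ≈ 105.21 → 105.
Phoenix 0.2071: bracket 0.2063–0.2569 → index 301–500; slope 199/0.0506, offset 0.0008.
AQI = 301 + 199/0.0506·0.0008 ≈ 304.15 ⇒ 304.
AQIs: Ulaanbaatar=105, Phoenix=304. Ulaanbaatar (105) − Phoenix (304) = -199.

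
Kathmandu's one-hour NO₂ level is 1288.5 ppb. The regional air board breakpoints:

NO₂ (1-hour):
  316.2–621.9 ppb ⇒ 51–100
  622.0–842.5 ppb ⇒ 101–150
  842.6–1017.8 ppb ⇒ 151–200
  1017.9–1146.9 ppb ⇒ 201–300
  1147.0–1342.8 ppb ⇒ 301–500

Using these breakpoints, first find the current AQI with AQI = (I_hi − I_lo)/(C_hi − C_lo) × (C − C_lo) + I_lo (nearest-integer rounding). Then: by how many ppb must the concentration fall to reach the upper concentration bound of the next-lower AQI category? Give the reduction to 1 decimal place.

141.6

NO₂: 1288.5 ∈ [1147.0, 1342.8] ↔ index [301, 500].
301 + (1288.5−1147.0)·(500−301)/(1342.8−1147.0) = 301 + 141.5·199/195.8 ≈ 444.81, so AQI = 445.
Current AQI 445 is in the Hazardous range (301–500). The next-lower category tops out at AQI 300, whose upper concentration bound is 1146.9 ppb.
Reduction needed = 1288.5 − 1146.9 = 141.6 ppb.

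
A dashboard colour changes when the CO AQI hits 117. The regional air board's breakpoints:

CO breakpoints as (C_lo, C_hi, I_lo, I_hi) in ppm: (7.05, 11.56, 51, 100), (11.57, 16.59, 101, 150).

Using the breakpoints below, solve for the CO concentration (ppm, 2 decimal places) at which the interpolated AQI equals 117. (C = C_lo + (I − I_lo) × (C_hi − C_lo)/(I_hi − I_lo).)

AQI 117 lies in the 101–150 band, which corresponds to 11.57–16.59 ppm.
C = 11.57 + (117−101)×(16.59−11.57)/(150−101) = 11.57 + 16×5.02/49 ≈ 13.2092 ppm → 13.21 ppm to 2 dp.

13.21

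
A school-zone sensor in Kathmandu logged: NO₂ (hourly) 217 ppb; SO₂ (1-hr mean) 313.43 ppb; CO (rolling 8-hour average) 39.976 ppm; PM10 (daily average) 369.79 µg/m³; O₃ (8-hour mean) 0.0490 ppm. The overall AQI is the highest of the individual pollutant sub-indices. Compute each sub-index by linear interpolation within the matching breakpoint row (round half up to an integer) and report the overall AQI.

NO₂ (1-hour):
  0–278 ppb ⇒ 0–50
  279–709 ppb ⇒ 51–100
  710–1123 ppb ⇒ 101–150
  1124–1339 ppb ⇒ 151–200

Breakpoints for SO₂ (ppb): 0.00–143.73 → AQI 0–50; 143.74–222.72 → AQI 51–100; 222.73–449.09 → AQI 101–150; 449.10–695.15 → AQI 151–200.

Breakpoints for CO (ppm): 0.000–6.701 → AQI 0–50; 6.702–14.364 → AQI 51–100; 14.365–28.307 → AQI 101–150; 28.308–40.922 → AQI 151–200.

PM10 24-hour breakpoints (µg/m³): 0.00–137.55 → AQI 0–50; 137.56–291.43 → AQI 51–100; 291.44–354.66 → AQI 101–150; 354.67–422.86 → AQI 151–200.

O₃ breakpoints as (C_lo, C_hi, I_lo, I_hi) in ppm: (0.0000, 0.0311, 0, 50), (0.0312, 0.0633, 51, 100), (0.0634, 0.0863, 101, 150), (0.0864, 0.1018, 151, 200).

196

NO₂: row 0–278 (AQI 0–50). (50−0)·(217−0)/(278−0) + 0 = 50·217/278 + 0 ≈ 39.03 → 39.
SO₂ 313.43: bracket 222.73–449.09 → index 101–150; slope 49/226.36, offset 90.70.
AQI = 101 + 49/226.36·90.70 ≈ 120.63 ⇒ 121.
CO: 39.976 lies in 28.308–40.922, so I_lo=151, I_hi=200, C_lo=28.308, C_hi=40.922.
(200−151)/(40.922−28.308) × (39.976−28.308) + 151 = 49/12.614 × 11.668 + 151 ≈ 196.33 → 196.
PM10 369.79: bracket 354.67–422.86 → index 151–200; slope 49/68.19, offset 15.12.
AQI = 151 + 49/68.19·15.12 ≈ 161.86 ⇒ 162.
O₃: row 0.0312–0.0633 (AQI 51–100). (100−51)·(0.0490−0.0312)/(0.0633−0.0312) + 51 = 49·0.0178/0.0321 + 51 ≈ 78.17 → 78.
Sub-indices: NO₂→39, SO₂→121, CO→196, PM10→162, O₃→78. Overall AQI = max = 196; dominant pollutant is CO.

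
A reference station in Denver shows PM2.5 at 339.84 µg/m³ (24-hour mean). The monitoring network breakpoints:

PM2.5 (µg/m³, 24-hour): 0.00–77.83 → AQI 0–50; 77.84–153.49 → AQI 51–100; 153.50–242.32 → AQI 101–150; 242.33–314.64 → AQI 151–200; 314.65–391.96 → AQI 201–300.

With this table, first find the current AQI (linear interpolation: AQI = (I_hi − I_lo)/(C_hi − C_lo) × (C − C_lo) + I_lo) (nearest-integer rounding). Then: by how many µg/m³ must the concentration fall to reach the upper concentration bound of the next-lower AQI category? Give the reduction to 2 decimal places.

25.20

PM2.5 339.84: bracket 314.65–391.96 → index 201–300; slope 99/77.31, offset 25.19.
AQI = 201 + 99/77.31·25.19 ≈ 233.26 ⇒ 233.
Current AQI 233 is in the Very Unhealthy range (201–300). The next-lower category tops out at AQI 200, whose upper concentration bound is 314.64 µg/m³.
Reduction needed = 339.84 − 314.64 = 25.20 µg/m³.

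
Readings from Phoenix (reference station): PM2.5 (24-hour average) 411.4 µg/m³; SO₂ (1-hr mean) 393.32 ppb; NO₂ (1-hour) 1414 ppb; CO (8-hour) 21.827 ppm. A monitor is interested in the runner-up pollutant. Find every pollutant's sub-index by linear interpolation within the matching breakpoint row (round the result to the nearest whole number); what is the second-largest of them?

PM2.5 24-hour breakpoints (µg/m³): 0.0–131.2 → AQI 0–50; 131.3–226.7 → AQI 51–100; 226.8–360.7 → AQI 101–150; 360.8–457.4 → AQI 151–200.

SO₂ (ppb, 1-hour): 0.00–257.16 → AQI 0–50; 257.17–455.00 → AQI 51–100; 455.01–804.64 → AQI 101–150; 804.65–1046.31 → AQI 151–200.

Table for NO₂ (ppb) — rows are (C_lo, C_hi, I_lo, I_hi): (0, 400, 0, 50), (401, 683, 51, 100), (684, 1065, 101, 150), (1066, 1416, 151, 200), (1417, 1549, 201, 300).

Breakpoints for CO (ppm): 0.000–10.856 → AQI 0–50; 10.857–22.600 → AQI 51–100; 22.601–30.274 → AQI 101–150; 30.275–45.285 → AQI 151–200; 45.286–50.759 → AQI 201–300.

PM2.5: 411.4 ∈ [360.8, 457.4] ↔ index [151, 200].
151 + (411.4−360.8)·(200−151)/(457.4−360.8) = 151 + 50.6·49/96.6 ≈ 176.67, so AQI = 177.
SO₂: 393.32 ∈ [257.17, 455.00] ↔ index [51, 100].
51 + (393.32−257.17)·(100−51)/(455.00−257.17) = 51 + 136.15·49/197.83 ≈ 84.72, so AQI = 85.
NO₂: row 1066–1416 (AQI 151–200). (200−151)·(1414−1066)/(1416−1066) + 151 = 49·348/350 + 151 ≈ 199.72 → 200.
CO: 21.827 ∈ [10.857, 22.600] ↔ index [51, 100].
51 + (21.827−10.857)·(100−51)/(22.600−10.857) = 51 + 10.970·49/11.743 ≈ 96.77, so AQI = 97.
Sub-indices: PM2.5→177, SO₂→85, NO₂→200, CO→97. Ranked high→low: 200, 177, 97, 85. Second-highest sub-index = 177.

177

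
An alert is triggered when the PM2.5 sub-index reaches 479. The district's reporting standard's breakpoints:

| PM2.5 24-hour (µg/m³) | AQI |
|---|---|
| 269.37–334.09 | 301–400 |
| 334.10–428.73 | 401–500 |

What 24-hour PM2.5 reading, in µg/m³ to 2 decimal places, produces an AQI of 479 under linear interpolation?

408.66

AQI 479 lies in the 401–500 band, which corresponds to 334.10–428.73 µg/m³.
C = 334.10 + (479−401)×(428.73−334.10)/(500−401) = 334.10 + 78×94.63/99 ≈ 408.6570 µg/m³ → 408.66 µg/m³ to 2 dp.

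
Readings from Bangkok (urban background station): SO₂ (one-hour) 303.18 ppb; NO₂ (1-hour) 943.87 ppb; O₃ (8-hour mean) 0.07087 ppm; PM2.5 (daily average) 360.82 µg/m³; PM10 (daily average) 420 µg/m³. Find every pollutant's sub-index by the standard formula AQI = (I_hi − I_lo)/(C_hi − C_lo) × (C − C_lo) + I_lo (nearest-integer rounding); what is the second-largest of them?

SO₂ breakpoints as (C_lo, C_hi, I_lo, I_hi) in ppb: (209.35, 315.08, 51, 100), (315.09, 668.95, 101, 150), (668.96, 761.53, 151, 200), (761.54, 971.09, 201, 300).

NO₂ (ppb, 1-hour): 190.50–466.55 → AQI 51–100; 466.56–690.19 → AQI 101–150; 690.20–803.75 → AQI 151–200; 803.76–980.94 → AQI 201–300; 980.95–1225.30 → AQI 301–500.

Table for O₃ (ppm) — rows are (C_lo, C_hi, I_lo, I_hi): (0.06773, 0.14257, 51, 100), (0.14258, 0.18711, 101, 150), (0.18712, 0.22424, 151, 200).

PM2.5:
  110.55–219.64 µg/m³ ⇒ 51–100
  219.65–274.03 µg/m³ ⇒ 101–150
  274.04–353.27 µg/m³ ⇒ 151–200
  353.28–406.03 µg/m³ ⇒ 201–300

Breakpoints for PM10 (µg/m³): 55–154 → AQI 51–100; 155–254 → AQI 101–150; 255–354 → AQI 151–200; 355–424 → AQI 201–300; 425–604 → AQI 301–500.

279

SO₂: row 209.35–315.08 (AQI 51–100). (100−51)·(303.18−209.35)/(315.08−209.35) + 51 = 49·93.83/105.73 + 51 ≈ 94.49 → 94.
NO₂: 943.87 lies in 803.76–980.94, so I_lo=201, I_hi=300, C_lo=803.76, C_hi=980.94.
(300−201)/(980.94−803.76) × (943.87−803.76) + 201 = 99/177.18 × 140.11 + 201 ≈ 279.29 → 279.
O₃: row 0.06773–0.14257 (AQI 51–100). (100−51)·(0.07087−0.06773)/(0.14257−0.06773) + 51 = 49·0.00314/0.07484 + 51 ≈ 53.06 → 53.
PM2.5: 360.82 lies in 353.28–406.03, so I_lo=201, I_hi=300, C_lo=353.28, C_hi=406.03.
(300−201)/(406.03−353.28) × (360.82−353.28) + 201 = 99/52.75 × 7.54 + 201 ≈ 215.15 → 215.
PM10: 420 ∈ [355, 424] ↔ index [201, 300].
201 + (420−355)·(300−201)/(424−355) = 201 + 65·99/69 ≈ 294.26, so AQI = 294.
Sub-indices: SO₂→94, NO₂→279, O₃→53, PM2.5→215, PM10→294. Ranked high→low: 294, 279, 215, 94, 53. Second-highest sub-index = 279.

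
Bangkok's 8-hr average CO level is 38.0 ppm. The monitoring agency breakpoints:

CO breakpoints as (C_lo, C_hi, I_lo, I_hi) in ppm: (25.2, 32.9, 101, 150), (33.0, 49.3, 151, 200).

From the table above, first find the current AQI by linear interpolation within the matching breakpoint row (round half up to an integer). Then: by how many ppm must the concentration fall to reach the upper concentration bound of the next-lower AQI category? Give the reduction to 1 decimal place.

CO: 38.0 ∈ [33.0, 49.3] ↔ index [151, 200].
151 + (38.0−33.0)·(200−151)/(49.3−33.0) = 151 + 5.0·49/16.3 ≈ 166.03, so AQI = 166.
Current AQI 166 is in the Unhealthy range (151–200). The next-lower category tops out at AQI 150, whose upper concentration bound is 32.9 ppm.
Reduction needed = 38.0 − 32.9 = 5.1 ppm.

5.1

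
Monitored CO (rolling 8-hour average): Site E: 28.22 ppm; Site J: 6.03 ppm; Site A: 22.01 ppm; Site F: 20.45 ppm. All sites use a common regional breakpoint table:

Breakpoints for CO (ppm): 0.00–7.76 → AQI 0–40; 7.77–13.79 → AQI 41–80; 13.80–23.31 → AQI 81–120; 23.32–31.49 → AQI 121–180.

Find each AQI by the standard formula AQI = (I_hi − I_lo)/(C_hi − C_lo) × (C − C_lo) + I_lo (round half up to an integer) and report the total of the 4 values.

Site E: 28.22 lies in 23.32–31.49, so I_lo=121, I_hi=180, C_lo=23.32, C_hi=31.49.
(180−121)/(31.49−23.32) × (28.22−23.32) + 121 = 59/8.17 × 4.90 + 121 ≈ 156.39 → 156.
Site J 6.03: bracket 0.00–7.76 → index 0–40; slope 40/7.76, offset 6.03.
AQI = 0 + 40/7.76·6.03 ≈ 31.08 ⇒ 31.
Site A: 22.01 ∈ [13.80, 23.31] ↔ index [81, 120].
81 + (22.01−13.80)·(120−81)/(23.31−13.80) = 81 + 8.21·39/9.51 ≈ 114.67, so AQI = 115.
Site F 20.45: bracket 13.80–23.31 → index 81–120; slope 39/9.51, offset 6.65.
AQI = 81 + 39/9.51·6.65 ≈ 108.27 ⇒ 108.
AQIs: Site E=156, Site J=31, Site A=115, Site F=108. Sum = 156 + 31 + 115 + 108 = 410.

410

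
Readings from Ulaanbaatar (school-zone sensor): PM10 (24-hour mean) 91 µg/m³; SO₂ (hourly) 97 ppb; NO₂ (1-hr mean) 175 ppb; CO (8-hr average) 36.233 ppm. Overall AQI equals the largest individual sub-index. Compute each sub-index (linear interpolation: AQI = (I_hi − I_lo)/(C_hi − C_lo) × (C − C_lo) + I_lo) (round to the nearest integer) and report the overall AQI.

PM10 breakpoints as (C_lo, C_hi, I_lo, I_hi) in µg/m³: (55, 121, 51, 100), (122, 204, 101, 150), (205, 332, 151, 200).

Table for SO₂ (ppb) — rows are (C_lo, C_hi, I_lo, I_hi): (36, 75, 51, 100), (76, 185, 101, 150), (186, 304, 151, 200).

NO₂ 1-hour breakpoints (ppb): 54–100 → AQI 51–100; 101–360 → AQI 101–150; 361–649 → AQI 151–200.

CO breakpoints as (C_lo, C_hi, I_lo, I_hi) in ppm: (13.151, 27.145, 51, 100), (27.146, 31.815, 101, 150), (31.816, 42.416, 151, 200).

PM10: 91 lies in 55–121, so I_lo=51, I_hi=100, C_lo=55, C_hi=121.
(100−51)/(121−55) × (91−55) + 51 = 49/66 × 36 + 51 ≈ 77.73 → 78.
SO₂: 97 lies in 76–185, so I_lo=101, I_hi=150, C_lo=76, C_hi=185.
(150−101)/(185−76) × (97−76) + 101 = 49/109 × 21 + 101 ≈ 110.44 → 110.
NO₂: 175 ∈ [101, 360] ↔ index [101, 150].
101 + (175−101)·(150−101)/(360−101) = 101 + 74·49/259 ≈ 115.00, so AQI = 115.
CO: row 31.816–42.416 (AQI 151–200). (200−151)·(36.233−31.816)/(42.416−31.816) + 151 = 49·4.417/10.600 + 151 ≈ 171.42 → 171.
Sub-indices: PM10→78, SO₂→110, NO₂→115, CO→171. Overall AQI = max = 171; dominant pollutant is CO.

171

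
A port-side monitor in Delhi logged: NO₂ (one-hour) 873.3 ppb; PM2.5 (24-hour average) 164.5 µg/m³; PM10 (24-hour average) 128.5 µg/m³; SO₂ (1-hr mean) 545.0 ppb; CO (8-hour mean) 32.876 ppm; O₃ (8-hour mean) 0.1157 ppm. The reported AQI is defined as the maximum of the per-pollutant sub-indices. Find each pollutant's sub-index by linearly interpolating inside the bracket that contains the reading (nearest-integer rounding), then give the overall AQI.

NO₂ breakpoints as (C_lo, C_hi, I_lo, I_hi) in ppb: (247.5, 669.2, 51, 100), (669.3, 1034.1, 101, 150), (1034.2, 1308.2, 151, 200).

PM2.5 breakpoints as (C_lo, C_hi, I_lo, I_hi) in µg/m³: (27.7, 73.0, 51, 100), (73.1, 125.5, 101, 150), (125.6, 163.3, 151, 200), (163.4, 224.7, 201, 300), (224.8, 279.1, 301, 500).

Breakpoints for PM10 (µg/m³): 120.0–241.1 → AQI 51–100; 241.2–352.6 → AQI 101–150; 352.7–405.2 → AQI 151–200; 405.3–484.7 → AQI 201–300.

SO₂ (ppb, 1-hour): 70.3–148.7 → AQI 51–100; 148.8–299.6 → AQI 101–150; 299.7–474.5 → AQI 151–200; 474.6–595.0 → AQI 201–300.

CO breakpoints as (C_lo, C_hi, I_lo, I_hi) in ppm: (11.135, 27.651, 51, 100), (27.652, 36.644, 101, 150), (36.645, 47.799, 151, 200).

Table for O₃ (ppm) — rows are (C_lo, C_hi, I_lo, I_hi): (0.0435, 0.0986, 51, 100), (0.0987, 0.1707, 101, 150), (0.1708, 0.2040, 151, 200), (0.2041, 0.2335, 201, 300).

259

NO₂: 873.3 lies in 669.3–1034.1, so I_lo=101, I_hi=150, C_lo=669.3, C_hi=1034.1.
(150−101)/(1034.1−669.3) × (873.3−669.3) + 101 = 49/364.8 × 204.0 + 101 ≈ 128.40 → 128.
PM2.5: 164.5 lies in 163.4–224.7, so I_lo=201, I_hi=300, C_lo=163.4, C_hi=224.7.
(300−201)/(224.7−163.4) × (164.5−163.4) + 201 = 99/61.3 × 1.1 + 201 ≈ 202.78 → 203.
PM10 128.5: bracket 120.0–241.1 → index 51–100; slope 49/121.1, offset 8.5.
AQI = 51 + 49/121.1·8.5 ≈ 54.44 ⇒ 54.
SO₂ 545.0: bracket 474.6–595.0 → index 201–300; slope 99/120.4, offset 70.4.
AQI = 201 + 99/120.4·70.4 ≈ 258.89 ⇒ 259.
CO: row 27.652–36.644 (AQI 101–150). (150−101)·(32.876−27.652)/(36.644−27.652) + 101 = 49·5.224/8.992 + 101 ≈ 129.47 → 129.
O₃: 0.1157 ∈ [0.0987, 0.1707] ↔ index [101, 150].
101 + (0.1157−0.0987)·(150−101)/(0.1707−0.0987) = 101 + 0.0170·49/0.0720 ≈ 112.57, so AQI = 113.
Sub-indices: NO₂→128, PM2.5→203, PM10→54, SO₂→259, CO→129, O₃→113. Overall AQI = max = 259; dominant pollutant is SO₂.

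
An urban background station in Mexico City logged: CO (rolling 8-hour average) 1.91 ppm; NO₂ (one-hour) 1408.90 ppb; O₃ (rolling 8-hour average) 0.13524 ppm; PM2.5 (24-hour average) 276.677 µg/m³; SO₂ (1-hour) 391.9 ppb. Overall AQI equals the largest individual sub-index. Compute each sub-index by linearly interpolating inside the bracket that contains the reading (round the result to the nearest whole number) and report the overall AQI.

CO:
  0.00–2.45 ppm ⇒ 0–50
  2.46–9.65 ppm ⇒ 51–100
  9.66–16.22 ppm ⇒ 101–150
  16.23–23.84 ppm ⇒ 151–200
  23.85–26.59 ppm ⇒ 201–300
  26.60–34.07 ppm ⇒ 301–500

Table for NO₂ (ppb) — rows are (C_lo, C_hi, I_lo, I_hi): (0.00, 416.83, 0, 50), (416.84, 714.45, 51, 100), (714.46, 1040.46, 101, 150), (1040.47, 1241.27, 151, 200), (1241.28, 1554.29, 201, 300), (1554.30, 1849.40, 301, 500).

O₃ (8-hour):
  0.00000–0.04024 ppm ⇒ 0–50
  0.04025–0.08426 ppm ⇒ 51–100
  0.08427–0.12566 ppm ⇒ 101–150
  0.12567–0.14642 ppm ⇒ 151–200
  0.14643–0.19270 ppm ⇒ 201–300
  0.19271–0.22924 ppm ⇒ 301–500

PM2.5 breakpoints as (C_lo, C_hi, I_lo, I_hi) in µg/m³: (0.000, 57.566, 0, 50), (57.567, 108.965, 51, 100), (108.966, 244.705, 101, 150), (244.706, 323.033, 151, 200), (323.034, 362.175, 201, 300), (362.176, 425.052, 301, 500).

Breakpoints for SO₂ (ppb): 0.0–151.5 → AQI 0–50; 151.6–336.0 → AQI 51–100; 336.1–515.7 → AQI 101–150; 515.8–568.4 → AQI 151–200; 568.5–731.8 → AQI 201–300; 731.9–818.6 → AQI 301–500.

254

CO: row 0.00–2.45 (AQI 0–50). (50−0)·(1.91−0.00)/(2.45−0.00) + 0 = 50·1.91/2.45 + 0 ≈ 38.98 → 39.
NO₂: 1408.90 lies in 1241.28–1554.29, so I_lo=201, I_hi=300, C_lo=1241.28, C_hi=1554.29.
(300−201)/(1554.29−1241.28) × (1408.90−1241.28) + 201 = 99/313.01 × 167.62 + 201 ≈ 254.02 → 254.
O₃ 0.13524: bracket 0.12567–0.14642 → index 151–200; slope 49/0.02075, offset 0.00957.
AQI = 151 + 49/0.02075·0.00957 ≈ 173.60 ⇒ 174.
PM2.5: 276.677 lies in 244.706–323.033, so I_lo=151, I_hi=200, C_lo=244.706, C_hi=323.033.
(200−151)/(323.033−244.706) × (276.677−244.706) + 151 = 49/78.327 × 31.971 + 151 ≈ 171.00 → 171.
SO₂: 391.9 lies in 336.1–515.7, so I_lo=101, I_hi=150, C_lo=336.1, C_hi=515.7.
(150−101)/(515.7−336.1) × (391.9−336.1) + 101 = 49/179.6 × 55.8 + 101 ≈ 116.22 → 116.
Sub-indices: CO→39, NO₂→254, O₃→174, PM2.5→171, SO₂→116. Overall AQI = max = 254; dominant pollutant is NO₂.
AQI 254: Very Unhealthy.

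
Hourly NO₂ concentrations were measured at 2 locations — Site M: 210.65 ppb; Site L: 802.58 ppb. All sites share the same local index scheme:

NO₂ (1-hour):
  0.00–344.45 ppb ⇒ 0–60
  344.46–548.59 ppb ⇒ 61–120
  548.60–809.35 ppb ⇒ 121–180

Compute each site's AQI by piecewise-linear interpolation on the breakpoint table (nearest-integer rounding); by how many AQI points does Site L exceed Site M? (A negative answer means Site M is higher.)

Site M: 210.65 lies in 0.00–344.45, so I_lo=0, I_hi=60, C_lo=0.00, C_hi=344.45.
(60−0)/(344.45−0.00) × (210.65−0.00) + 0 = 60/344.45 × 210.65 + 0 ≈ 36.69 → 37.
Site L 802.58: bracket 548.60–809.35 → index 121–180; slope 59/260.75, offset 253.98.
AQI = 121 + 59/260.75·253.98 ≈ 178.47 ⇒ 178.
AQIs: Site M=37, Site L=178. Site L (178) − Site M (37) = 141.

141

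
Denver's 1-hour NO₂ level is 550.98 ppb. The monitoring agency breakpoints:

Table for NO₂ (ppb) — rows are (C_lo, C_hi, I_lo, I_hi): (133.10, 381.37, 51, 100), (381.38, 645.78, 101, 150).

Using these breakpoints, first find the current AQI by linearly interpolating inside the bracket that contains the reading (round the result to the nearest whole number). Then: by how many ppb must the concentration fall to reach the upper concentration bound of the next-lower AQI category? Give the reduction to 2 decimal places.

169.61

NO₂ 550.98: bracket 381.38–645.78 → index 101–150; slope 49/264.40, offset 169.60.
AQI = 101 + 49/264.40·169.60 ≈ 132.43 ⇒ 132.
Current AQI 132 is in the Unhealthy for Sensitive Groups range (101–150). The next-lower category tops out at AQI 100, whose upper concentration bound is 381.37 ppb.
Reduction needed = 550.98 − 381.37 = 169.61 ppb.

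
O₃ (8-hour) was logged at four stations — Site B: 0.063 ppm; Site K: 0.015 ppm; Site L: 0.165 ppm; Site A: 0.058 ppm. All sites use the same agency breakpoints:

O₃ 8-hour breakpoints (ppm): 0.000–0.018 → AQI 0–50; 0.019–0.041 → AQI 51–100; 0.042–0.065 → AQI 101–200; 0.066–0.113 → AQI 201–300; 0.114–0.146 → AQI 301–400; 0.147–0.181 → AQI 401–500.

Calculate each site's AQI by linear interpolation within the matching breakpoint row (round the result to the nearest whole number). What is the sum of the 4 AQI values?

Site B: row 0.042–0.065 (AQI 101–200). (200−101)·(0.063−0.042)/(0.065−0.042) + 101 = 99·0.021/0.023 + 101 ≈ 191.39 → 191.
Site K 0.015: bracket 0.000–0.018 → index 0–50; slope 50/0.018, offset 0.015.
AQI = 0 + 50/0.018·0.015 ≈ 41.67 ⇒ 42.
Site L 0.165: bracket 0.147–0.181 → index 401–500; slope 99/0.034, offset 0.018.
AQI = 401 + 99/0.034·0.018 ≈ 453.41 ⇒ 453.
Site A 0.058: bracket 0.042–0.065 → index 101–200; slope 99/0.023, offset 0.016.
AQI = 101 + 99/0.023·0.016 ≈ 169.87 ⇒ 170.
AQIs: Site B=191, Site K=42, Site L=453, Site A=170. Sum = 191 + 42 + 453 + 170 = 856.

856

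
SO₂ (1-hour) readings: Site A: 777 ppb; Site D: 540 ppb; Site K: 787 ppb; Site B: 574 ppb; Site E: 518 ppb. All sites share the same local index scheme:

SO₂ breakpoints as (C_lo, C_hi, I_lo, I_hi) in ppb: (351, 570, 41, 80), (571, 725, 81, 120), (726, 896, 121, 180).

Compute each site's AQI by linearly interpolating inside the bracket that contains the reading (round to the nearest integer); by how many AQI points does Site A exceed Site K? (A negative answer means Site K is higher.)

-3

Site A: 777 lies in 726–896, so I_lo=121, I_hi=180, C_lo=726, C_hi=896.
(180−121)/(896−726) × (777−726) + 121 = 59/170 × 51 + 121 ≈ 138.70 → 139.
Site D: row 351–570 (AQI 41–80). (80−41)·(540−351)/(570−351) + 41 = 39·189/219 + 41 ≈ 74.66 → 75.
Site K: 787 ∈ [726, 896] ↔ index [121, 180].
121 + (787−726)·(180−121)/(896−726) = 121 + 61·59/170 ≈ 142.17, so AQI = 142.
Site B 574: bracket 571–725 → index 81–120; slope 39/154, offset 3.
AQI = 81 + 39/154·3 ≈ 81.76 ⇒ 82.
Site E: 518 ∈ [351, 570] ↔ index [41, 80].
41 + (518−351)·(80−41)/(570−351) = 41 + 167·39/219 ≈ 70.74, so AQI = 71.
AQIs: Site A=139, Site D=75, Site K=142, Site B=82, Site E=71. Site A (139) − Site K (142) = -3.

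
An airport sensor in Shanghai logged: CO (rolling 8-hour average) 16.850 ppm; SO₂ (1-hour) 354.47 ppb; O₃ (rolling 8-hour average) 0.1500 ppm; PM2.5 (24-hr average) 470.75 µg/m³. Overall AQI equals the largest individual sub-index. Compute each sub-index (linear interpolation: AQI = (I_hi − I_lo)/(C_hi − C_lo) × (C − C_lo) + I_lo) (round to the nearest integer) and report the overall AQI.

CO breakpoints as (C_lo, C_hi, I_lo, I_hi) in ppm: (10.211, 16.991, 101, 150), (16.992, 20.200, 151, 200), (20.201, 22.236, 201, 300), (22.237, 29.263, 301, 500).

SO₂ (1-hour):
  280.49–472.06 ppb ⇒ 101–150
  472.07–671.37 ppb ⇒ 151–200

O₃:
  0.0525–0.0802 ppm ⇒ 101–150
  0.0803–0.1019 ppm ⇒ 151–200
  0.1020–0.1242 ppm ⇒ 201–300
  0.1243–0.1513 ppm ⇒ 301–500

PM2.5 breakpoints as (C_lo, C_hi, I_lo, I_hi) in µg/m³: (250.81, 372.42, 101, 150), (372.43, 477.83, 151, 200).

CO: row 10.211–16.991 (AQI 101–150). (150−101)·(16.850−10.211)/(16.991−10.211) + 101 = 49·6.639/6.780 + 101 ≈ 148.98 → 149.
SO₂: 354.47 lies in 280.49–472.06, so I_lo=101, I_hi=150, C_lo=280.49, C_hi=472.06.
(150−101)/(472.06−280.49) × (354.47−280.49) + 101 = 49/191.57 × 73.98 + 101 ≈ 119.92 → 120.
O₃: row 0.1243–0.1513 (AQI 301–500). (500−301)·(0.1500−0.1243)/(0.1513−0.1243) + 301 = 199·0.0257/0.0270 + 301 ≈ 490.42 → 490.
PM2.5: 470.75 lies in 372.43–477.83, so I_lo=151, I_hi=200, C_lo=372.43, C_hi=477.83.
(200−151)/(477.83−372.43) × (470.75−372.43) + 151 = 49/105.40 × 98.32 + 151 ≈ 196.71 → 197.
Sub-indices: CO→149, SO₂→120, O₃→490, PM2.5→197. Overall AQI = max = 490; dominant pollutant is O₃.
AQI 490: Hazardous.

490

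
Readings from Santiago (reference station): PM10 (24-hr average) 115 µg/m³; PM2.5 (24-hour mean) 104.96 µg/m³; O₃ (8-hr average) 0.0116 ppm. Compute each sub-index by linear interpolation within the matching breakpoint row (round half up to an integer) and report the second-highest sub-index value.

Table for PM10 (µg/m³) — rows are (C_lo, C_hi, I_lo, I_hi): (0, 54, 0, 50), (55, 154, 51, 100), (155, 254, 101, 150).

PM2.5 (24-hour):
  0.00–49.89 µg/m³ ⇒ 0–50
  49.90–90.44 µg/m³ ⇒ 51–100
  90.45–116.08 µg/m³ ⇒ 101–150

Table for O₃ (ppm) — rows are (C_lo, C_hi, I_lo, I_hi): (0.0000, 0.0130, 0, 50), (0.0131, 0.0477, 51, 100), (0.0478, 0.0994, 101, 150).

PM10: row 55–154 (AQI 51–100). (100−51)·(115−55)/(154−55) + 51 = 49·60/99 + 51 ≈ 80.70 → 81.
PM2.5: row 90.45–116.08 (AQI 101–150). (150−101)·(104.96−90.45)/(116.08−90.45) + 101 = 49·14.51/25.63 + 101 ≈ 128.74 → 129.
O₃: 0.0116 lies in 0.0000–0.0130, so I_lo=0, I_hi=50, C_lo=0.0000, C_hi=0.0130.
(50−0)/(0.0130−0.0000) × (0.0116−0.0000) + 0 = 50/0.0130 × 0.0116 + 0 ≈ 44.62 → 45.
Sub-indices: PM10→81, PM2.5→129, O₃→45. Ranked high→low: 129, 81, 45. Second-highest sub-index = 81.

81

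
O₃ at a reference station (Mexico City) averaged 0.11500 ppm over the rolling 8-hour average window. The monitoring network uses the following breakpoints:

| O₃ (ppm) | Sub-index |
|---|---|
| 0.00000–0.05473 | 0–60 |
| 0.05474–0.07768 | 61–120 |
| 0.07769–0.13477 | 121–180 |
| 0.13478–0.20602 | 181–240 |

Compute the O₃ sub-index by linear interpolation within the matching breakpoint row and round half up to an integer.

160

O₃ 0.11500: bracket 0.07769–0.13477 → index 121–180; slope 59/0.05708, offset 0.03731.
AQI = 121 + 59/0.05708·0.03731 ≈ 159.56 ⇒ 160.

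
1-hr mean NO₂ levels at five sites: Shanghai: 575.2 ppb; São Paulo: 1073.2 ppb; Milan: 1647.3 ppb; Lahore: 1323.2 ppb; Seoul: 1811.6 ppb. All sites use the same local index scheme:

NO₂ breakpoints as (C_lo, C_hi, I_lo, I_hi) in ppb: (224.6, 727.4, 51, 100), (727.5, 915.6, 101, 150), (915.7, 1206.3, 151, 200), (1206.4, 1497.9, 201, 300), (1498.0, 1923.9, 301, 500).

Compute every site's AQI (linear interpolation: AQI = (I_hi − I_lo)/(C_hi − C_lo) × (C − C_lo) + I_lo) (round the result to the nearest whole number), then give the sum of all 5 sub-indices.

Shanghai: 575.2 ∈ [224.6, 727.4] ↔ index [51, 100].
51 + (575.2−224.6)·(100−51)/(727.4−224.6) = 51 + 350.6·49/502.8 ≈ 85.17, so AQI = 85.
São Paulo: 1073.2 lies in 915.7–1206.3, so I_lo=151, I_hi=200, C_lo=915.7, C_hi=1206.3.
(200−151)/(1206.3−915.7) × (1073.2−915.7) + 151 = 49/290.6 × 157.5 + 151 ≈ 177.56 → 178.
Milan: row 1498.0–1923.9 (AQI 301–500). (500−301)·(1647.3−1498.0)/(1923.9−1498.0) + 301 = 199·149.3/425.9 + 301 ≈ 370.76 → 371.
Lahore 1323.2: bracket 1206.4–1497.9 → index 201–300; slope 99/291.5, offset 116.8.
AQI = 201 + 99/291.5·116.8 ≈ 240.67 ⇒ 241.
Seoul: 1811.6 lies in 1498.0–1923.9, so I_lo=301, I_hi=500, C_lo=1498.0, C_hi=1923.9.
(500−301)/(1923.9−1498.0) × (1811.6−1498.0) + 301 = 199/425.9 × 313.6 + 301 ≈ 447.53 → 448.
AQIs: Shanghai=85, São Paulo=178, Milan=371, Lahore=241, Seoul=448. Sum = 85 + 178 + 371 + 241 + 448 = 1323.

1323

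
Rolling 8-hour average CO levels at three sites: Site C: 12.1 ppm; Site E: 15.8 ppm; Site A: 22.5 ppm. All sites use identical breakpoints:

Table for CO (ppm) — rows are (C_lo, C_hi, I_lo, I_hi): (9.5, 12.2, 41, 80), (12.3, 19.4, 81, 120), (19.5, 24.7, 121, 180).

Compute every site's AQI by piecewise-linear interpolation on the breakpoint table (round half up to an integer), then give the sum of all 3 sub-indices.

334

Site C: 12.1 lies in 9.5–12.2, so I_lo=41, I_hi=80, C_lo=9.5, C_hi=12.2.
(80−41)/(12.2−9.5) × (12.1−9.5) + 41 = 39/2.7 × 2.6 + 41 ≈ 78.56 → 79.
Site E: row 12.3–19.4 (AQI 81–120). (120−81)·(15.8−12.3)/(19.4−12.3) + 81 = 39·3.5/7.1 + 81 ≈ 100.23 → 100.
Site A: 22.5 ∈ [19.5, 24.7] ↔ index [121, 180].
121 + (22.5−19.5)·(180−121)/(24.7−19.5) = 121 + 3.0·59/5.2 ≈ 155.04, so AQI = 155.
AQIs: Site C=79, Site E=100, Site A=155. Sum = 79 + 100 + 155 = 334.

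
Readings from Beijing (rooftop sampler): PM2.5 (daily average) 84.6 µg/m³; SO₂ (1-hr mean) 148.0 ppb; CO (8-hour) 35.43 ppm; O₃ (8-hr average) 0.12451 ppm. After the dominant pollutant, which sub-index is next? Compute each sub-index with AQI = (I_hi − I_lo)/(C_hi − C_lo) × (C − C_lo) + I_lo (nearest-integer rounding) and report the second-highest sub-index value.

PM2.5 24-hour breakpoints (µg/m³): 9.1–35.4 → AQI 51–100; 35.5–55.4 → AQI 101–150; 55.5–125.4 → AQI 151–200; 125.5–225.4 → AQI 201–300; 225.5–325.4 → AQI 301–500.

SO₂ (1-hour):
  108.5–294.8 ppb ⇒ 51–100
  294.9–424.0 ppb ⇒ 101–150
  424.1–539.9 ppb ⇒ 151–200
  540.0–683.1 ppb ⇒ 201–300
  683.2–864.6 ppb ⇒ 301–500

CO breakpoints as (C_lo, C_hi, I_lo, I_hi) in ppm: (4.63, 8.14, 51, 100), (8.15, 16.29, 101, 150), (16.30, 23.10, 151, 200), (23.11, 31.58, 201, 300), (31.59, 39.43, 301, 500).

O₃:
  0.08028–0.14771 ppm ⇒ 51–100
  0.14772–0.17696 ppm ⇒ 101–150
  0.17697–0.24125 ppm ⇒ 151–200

PM2.5: 84.6 ∈ [55.5, 125.4] ↔ index [151, 200].
151 + (84.6−55.5)·(200−151)/(125.4−55.5) = 151 + 29.1·49/69.9 ≈ 171.40, so AQI = 171.
SO₂ 148.0: bracket 108.5–294.8 → index 51–100; slope 49/186.3, offset 39.5.
AQI = 51 + 49/186.3·39.5 ≈ 61.39 ⇒ 61.
CO: row 31.59–39.43 (AQI 301–500). (500−301)·(35.43−31.59)/(39.43−31.59) + 301 = 199·3.84/7.84 + 301 ≈ 398.47 → 398.
O₃ 0.12451: bracket 0.08028–0.14771 → index 51–100; slope 49/0.06743, offset 0.04423.
AQI = 51 + 49/0.06743·0.04423 ≈ 83.14 ⇒ 83.
Sub-indices: PM2.5→171, SO₂→61, CO→398, O₃→83. Ranked high→low: 398, 171, 83, 61. Second-highest sub-index = 171.

171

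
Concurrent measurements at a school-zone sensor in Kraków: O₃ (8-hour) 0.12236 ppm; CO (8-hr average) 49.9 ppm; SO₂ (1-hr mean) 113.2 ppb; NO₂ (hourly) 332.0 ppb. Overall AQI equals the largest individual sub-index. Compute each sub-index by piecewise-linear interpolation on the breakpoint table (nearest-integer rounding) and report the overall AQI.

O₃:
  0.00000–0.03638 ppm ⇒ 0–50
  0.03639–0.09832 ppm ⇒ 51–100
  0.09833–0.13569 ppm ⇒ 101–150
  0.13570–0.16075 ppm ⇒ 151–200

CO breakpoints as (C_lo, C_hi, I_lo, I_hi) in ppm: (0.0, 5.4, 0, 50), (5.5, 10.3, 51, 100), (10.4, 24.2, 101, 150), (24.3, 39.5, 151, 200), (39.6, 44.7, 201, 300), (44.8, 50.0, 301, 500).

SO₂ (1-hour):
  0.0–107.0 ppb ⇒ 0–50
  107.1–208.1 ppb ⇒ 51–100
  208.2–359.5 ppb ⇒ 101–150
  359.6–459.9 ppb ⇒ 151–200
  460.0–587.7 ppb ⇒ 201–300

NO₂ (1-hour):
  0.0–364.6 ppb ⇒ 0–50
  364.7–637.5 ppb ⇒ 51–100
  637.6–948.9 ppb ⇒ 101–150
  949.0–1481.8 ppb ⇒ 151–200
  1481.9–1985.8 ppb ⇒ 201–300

O₃: 0.12236 ∈ [0.09833, 0.13569] ↔ index [101, 150].
101 + (0.12236−0.09833)·(150−101)/(0.13569−0.09833) = 101 + 0.02403·49/0.03736 ≈ 132.52, so AQI = 133.
CO: row 44.8–50.0 (AQI 301–500). (500−301)·(49.9−44.8)/(50.0−44.8) + 301 = 199·5.1/5.2 + 301 ≈ 496.17 → 496.
SO₂: row 107.1–208.1 (AQI 51–100). (100−51)·(113.2−107.1)/(208.1−107.1) + 51 = 49·6.1/101.0 + 51 ≈ 53.96 → 54.
NO₂: 332.0 lies in 0.0–364.6, so I_lo=0, I_hi=50, C_lo=0.0, C_hi=364.6.
(50−0)/(364.6−0.0) × (332.0−0.0) + 0 = 50/364.6 × 332.0 + 0 ≈ 45.53 → 46.
Sub-indices: O₃→133, CO→496, SO₂→54, NO₂→46. Overall AQI = max = 496; dominant pollutant is CO.
AQI 496: Hazardous.

496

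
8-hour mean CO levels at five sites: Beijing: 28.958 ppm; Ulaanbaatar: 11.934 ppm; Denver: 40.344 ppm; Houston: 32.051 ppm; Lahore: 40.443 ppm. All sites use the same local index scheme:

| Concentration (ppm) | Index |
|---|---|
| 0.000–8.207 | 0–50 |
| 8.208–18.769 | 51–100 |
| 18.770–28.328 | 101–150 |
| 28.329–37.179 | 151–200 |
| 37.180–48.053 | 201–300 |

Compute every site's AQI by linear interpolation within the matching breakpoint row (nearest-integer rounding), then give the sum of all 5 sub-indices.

855

Beijing: row 28.329–37.179 (AQI 151–200). (200−151)·(28.958−28.329)/(37.179−28.329) + 151 = 49·0.629/8.850 + 151 ≈ 154.48 → 154.
Ulaanbaatar: 11.934 lies in 8.208–18.769, so I_lo=51, I_hi=100, C_lo=8.208, C_hi=18.769.
(100−51)/(18.769−8.208) × (11.934−8.208) + 51 = 49/10.561 × 3.726 + 51 ≈ 68.29 → 68.
Denver: row 37.180–48.053 (AQI 201–300). (300−201)·(40.344−37.180)/(48.053−37.180) + 201 = 99·3.164/10.873 + 201 ≈ 229.81 → 230.
Houston: 32.051 ∈ [28.329, 37.179] ↔ index [151, 200].
151 + (32.051−28.329)·(200−151)/(37.179−28.329) = 151 + 3.722·49/8.850 ≈ 171.61, so AQI = 172.
Lahore: 40.443 lies in 37.180–48.053, so I_lo=201, I_hi=300, C_lo=37.180, C_hi=48.053.
(300−201)/(48.053−37.180) × (40.443−37.180) + 201 = 99/10.873 × 3.263 + 201 ≈ 230.71 → 231.
AQIs: Beijing=154, Ulaanbaatar=68, Denver=230, Houston=172, Lahore=231. Sum = 154 + 68 + 230 + 172 + 231 = 855.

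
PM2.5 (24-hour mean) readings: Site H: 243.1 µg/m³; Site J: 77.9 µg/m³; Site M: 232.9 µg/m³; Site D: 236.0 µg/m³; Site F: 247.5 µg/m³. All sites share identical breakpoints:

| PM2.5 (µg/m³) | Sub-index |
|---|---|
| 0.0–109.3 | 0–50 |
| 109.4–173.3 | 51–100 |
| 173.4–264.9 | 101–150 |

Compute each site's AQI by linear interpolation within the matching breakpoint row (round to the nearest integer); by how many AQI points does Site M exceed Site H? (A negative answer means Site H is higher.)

Site H: 243.1 lies in 173.4–264.9, so I_lo=101, I_hi=150, C_lo=173.4, C_hi=264.9.
(150−101)/(264.9−173.4) × (243.1−173.4) + 101 = 49/91.5 × 69.7 + 101 ≈ 138.33 → 138.
Site J: row 0.0–109.3 (AQI 0–50). (50−0)·(77.9−0.0)/(109.3−0.0) + 0 = 50·77.9/109.3 + 0 ≈ 35.64 → 36.
Site M: 232.9 lies in 173.4–264.9, so I_lo=101, I_hi=150, C_lo=173.4, C_hi=264.9.
(150−101)/(264.9−173.4) × (232.9−173.4) + 101 = 49/91.5 × 59.5 + 101 ≈ 132.86 → 133.
Site D: 236.0 lies in 173.4–264.9, so I_lo=101, I_hi=150, C_lo=173.4, C_hi=264.9.
(150−101)/(264.9−173.4) × (236.0−173.4) + 101 = 49/91.5 × 62.6 + 101 ≈ 134.52 → 135.
Site F: 247.5 ∈ [173.4, 264.9] ↔ index [101, 150].
101 + (247.5−173.4)·(150−101)/(264.9−173.4) = 101 + 74.1·49/91.5 ≈ 140.68, so AQI = 141.
AQIs: Site H=138, Site J=36, Site M=133, Site D=135, Site F=141. Site M (133) − Site H (138) = -5.

-5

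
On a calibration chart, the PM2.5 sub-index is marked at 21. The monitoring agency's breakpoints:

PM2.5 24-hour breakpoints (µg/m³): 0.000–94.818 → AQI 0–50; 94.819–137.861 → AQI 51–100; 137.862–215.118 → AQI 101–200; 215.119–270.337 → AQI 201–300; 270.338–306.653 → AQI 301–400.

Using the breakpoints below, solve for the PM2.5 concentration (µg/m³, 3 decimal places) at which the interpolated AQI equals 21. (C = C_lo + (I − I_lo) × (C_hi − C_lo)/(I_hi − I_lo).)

39.824

AQI 21 lies in the 0–50 band, which corresponds to 0.000–94.818 µg/m³.
C = 0.000 + (21−0)×(94.818−0.000)/(50−0) = 0.000 + 21×94.818/50 ≈ 39.82356 µg/m³ → 39.824 µg/m³ to 3 dp.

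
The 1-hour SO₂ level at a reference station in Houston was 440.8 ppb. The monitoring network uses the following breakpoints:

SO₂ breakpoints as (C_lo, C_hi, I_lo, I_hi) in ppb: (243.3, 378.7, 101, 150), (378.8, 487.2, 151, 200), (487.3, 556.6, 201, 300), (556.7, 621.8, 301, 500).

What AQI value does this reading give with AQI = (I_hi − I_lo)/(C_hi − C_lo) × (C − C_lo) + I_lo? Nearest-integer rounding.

179

SO₂: 440.8 ∈ [378.8, 487.2] ↔ index [151, 200].
151 + (440.8−378.8)·(200−151)/(487.2−378.8) = 151 + 62.0·49/108.4 ≈ 179.03, so AQI = 179.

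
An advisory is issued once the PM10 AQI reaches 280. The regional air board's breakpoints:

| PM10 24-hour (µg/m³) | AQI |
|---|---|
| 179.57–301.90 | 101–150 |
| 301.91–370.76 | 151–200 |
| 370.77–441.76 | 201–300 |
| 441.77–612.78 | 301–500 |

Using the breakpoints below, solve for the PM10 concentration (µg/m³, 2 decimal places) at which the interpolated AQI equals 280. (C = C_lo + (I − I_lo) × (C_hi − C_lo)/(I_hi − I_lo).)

427.42

AQI 280 lies in the 201–300 band, which corresponds to 370.77–441.76 µg/m³.
C = 370.77 + (280−201)×(441.76−370.77)/(300−201) = 370.77 + 79×70.99/99 ≈ 427.4186 µg/m³ → 427.42 µg/m³ to 2 dp.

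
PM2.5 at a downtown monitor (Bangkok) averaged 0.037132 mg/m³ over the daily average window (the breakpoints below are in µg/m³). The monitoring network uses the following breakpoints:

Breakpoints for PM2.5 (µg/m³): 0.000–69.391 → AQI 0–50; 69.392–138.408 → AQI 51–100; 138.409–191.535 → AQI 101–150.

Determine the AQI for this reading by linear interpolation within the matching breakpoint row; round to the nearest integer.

27

Convert: 0.037132 mg/m³ = 37.132 µg/m³.
PM2.5: row 0.000–69.391 (AQI 0–50). (50−0)·(37.132−0.000)/(69.391−0.000) + 0 = 50·37.132/69.391 + 0 ≈ 26.76 → 27.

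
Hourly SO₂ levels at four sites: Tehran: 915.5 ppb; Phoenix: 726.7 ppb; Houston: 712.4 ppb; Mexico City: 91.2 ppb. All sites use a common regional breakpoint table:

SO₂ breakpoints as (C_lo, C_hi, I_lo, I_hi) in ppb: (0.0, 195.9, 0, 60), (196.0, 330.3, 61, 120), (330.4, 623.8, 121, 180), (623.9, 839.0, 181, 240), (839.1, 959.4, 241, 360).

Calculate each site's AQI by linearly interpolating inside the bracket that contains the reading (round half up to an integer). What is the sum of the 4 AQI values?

Tehran: 915.5 lies in 839.1–959.4, so I_lo=241, I_hi=360, C_lo=839.1, C_hi=959.4.
(360−241)/(959.4−839.1) × (915.5−839.1) + 241 = 119/120.3 × 76.4 + 241 ≈ 316.57 → 317.
Phoenix: row 623.9–839.0 (AQI 181–240). (240−181)·(726.7−623.9)/(839.0−623.9) + 181 = 59·102.8/215.1 + 181 ≈ 209.20 → 209.
Houston: row 623.9–839.0 (AQI 181–240). (240−181)·(712.4−623.9)/(839.0−623.9) + 181 = 59·88.5/215.1 + 181 ≈ 205.27 → 205.
Mexico City: 91.2 ∈ [0.0, 195.9] ↔ index [0, 60].
0 + (91.2−0.0)·(60−0)/(195.9−0.0) = 0 + 91.2·60/195.9 ≈ 27.93, so AQI = 28.
AQIs: Tehran=317, Phoenix=209, Houston=205, Mexico City=28. Sum = 317 + 209 + 205 + 28 = 759.

759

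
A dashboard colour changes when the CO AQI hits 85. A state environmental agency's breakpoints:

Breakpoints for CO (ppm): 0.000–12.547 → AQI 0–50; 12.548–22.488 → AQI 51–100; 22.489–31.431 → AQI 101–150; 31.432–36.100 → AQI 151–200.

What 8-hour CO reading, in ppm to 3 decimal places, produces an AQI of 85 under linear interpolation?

19.445

AQI 85 lies in the 51–100 band, which corresponds to 12.548–22.488 ppm.
C = 12.548 + (85−51)×(22.488−12.548)/(100−51) = 12.548 + 34×9.940/49 ≈ 19.44514 ppm → 19.445 ppm to 3 dp.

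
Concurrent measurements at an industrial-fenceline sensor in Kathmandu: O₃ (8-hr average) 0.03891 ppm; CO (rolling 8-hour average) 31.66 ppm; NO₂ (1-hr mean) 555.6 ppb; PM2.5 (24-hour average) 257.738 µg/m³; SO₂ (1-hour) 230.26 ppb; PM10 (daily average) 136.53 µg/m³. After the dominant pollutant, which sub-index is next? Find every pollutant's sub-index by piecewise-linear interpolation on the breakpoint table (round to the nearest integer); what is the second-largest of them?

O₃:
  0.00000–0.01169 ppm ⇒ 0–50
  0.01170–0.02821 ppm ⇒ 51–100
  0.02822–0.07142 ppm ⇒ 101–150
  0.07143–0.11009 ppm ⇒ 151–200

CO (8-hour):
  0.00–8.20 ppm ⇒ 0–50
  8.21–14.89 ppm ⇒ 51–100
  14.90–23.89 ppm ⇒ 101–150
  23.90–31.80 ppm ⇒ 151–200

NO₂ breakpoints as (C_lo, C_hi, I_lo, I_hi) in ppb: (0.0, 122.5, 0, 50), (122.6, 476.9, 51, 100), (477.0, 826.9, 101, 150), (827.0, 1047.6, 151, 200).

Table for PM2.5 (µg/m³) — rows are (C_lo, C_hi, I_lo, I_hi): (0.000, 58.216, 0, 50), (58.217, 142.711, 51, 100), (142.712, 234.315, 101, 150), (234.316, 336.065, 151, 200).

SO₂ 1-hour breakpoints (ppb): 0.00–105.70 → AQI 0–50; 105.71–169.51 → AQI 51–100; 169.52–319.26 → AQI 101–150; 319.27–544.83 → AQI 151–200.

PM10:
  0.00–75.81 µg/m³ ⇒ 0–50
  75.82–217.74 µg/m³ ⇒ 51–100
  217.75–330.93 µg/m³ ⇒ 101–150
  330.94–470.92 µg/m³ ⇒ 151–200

O₃: 0.03891 lies in 0.02822–0.07142, so I_lo=101, I_hi=150, C_lo=0.02822, C_hi=0.07142.
(150−101)/(0.07142−0.02822) × (0.03891−0.02822) + 101 = 49/0.04320 × 0.01069 + 101 ≈ 113.13 → 113.
CO: 31.66 ∈ [23.90, 31.80] ↔ index [151, 200].
151 + (31.66−23.90)·(200−151)/(31.80−23.90) = 151 + 7.76·49/7.90 ≈ 199.13, so AQI = 199.
NO₂: 555.6 ∈ [477.0, 826.9] ↔ index [101, 150].
101 + (555.6−477.0)·(150−101)/(826.9−477.0) = 101 + 78.6·49/349.9 ≈ 112.01, so AQI = 112.
PM2.5: row 234.316–336.065 (AQI 151–200). (200−151)·(257.738−234.316)/(336.065−234.316) + 151 = 49·23.422/101.749 + 151 ≈ 162.28 → 162.
SO₂: row 169.52–319.26 (AQI 101–150). (150−101)·(230.26−169.52)/(319.26−169.52) + 101 = 49·60.74/149.74 + 101 ≈ 120.88 → 121.
PM10: 136.53 lies in 75.82–217.74, so I_lo=51, I_hi=100, C_lo=75.82, C_hi=217.74.
(100−51)/(217.74−75.82) × (136.53−75.82) + 51 = 49/141.92 × 60.71 + 51 ≈ 71.96 → 72.
Sub-indices: O₃→113, CO→199, NO₂→112, PM2.5→162, SO₂→121, PM10→72. Ranked high→low: 199, 162, 121, 113, 112, 72. Second-highest sub-index = 162.

162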